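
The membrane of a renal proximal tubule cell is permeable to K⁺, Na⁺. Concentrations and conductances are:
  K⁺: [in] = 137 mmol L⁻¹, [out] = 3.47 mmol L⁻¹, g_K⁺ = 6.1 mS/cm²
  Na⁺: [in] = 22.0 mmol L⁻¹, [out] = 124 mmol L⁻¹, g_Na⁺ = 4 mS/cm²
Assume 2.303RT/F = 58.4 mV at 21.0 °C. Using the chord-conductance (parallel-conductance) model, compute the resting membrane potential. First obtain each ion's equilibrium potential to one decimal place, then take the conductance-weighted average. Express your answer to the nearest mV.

-39 mV

E_K⁺ = (58.4/1)·log₁₀(3.47/137) = -93.2 mV
E_Na⁺ = (58.4/1)·log₁₀(124/22.0) = 43.9 mV
Vm = (Σ gᵢEᵢ)/(Σ gᵢ) = (6.1·-93.2 + 4·43.9) / (6.1 + 4)
= -392.92 / 10.1 = -38.90 mV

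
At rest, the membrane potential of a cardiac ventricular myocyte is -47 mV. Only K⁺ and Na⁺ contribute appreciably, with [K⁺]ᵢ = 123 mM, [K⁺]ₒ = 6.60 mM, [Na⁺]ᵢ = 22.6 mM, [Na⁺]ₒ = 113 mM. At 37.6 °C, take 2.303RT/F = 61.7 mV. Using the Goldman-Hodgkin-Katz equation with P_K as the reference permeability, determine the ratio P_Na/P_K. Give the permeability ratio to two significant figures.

Let α = P_Na/P_K. GHK: Vm = 61.7·log₁₀[(Kₒ + α·Naₒ)/(Kᵢ + α·Naᵢ)].
10^(Vm/61.7) = 10^(-47.0/61.7) = 0.17308
So 0.17308·(Kᵢ + α·Naᵢ) = Kₒ + α·Naₒ → α = (0.17308·123.0 − 6.6) / (113.0 − 0.17308·22.6)
α = (21.29 − 6.6) / (113.0 − 3.912) = 14.69/109.1 = 0.1347

0.13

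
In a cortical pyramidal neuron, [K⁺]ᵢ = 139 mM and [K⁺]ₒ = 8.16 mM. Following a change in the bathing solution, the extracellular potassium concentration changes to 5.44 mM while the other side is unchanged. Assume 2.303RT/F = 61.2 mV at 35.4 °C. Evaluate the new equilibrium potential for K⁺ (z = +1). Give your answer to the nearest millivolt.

-86 mV

After the shift: [K⁺]_out = 5.44, [K⁺]_in = 139 mM.
E_new = (61.2/1)·log₁₀(5.44/139) = 61.20 · (-1.4074) = -86.13 mV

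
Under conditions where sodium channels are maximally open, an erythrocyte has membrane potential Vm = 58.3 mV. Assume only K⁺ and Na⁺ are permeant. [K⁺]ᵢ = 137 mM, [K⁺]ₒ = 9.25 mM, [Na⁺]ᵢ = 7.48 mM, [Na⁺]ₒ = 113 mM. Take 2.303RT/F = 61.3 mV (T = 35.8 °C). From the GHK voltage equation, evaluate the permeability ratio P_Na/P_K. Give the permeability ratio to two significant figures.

Let α = P_Na/P_K. GHK: Vm = 61.3·log₁₀[(Kₒ + α·Naₒ)/(Kᵢ + α·Naᵢ)].
10^(Vm/61.3) = 10^(58.3/61.3) = 8.9343
So 8.9343·(Kᵢ + α·Naᵢ) = Kₒ + α·Naₒ → α = (8.9343·137.0 − 9.25) / (113.0 − 8.9343·7.48)
α = (1224 − 9.25) / (113.0 − 66.83) = 1215/46.17 = 26.31

26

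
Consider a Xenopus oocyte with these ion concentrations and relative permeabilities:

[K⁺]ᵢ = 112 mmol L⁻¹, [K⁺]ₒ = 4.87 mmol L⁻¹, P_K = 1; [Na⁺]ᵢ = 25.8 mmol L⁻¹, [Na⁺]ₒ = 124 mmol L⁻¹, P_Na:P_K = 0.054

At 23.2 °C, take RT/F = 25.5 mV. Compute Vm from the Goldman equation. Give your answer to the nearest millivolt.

-58 mV

Vm = 25.5 · ln[(Σ P·[cation]ₒ + Σ P·[anion]ᵢ) / (Σ P·[cation]ᵢ + Σ P·[anion]ₒ)]
Numerator = 1×4.87 + 0.054×124 = 11.57
Denominator = 1×112 + 0.054×25.8 = 113.4
Vm = 25.5 · ln(0.102) = 25.5 × (-2.2828) = -58.21 mV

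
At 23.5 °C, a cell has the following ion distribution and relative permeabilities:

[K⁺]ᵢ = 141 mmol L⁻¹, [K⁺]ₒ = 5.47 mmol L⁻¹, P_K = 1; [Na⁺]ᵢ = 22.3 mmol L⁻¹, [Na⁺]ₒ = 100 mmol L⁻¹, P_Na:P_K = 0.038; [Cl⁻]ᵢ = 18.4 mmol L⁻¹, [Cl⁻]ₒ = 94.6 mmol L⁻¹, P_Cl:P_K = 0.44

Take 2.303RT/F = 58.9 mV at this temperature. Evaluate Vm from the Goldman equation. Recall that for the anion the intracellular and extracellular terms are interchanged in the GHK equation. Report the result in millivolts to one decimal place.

-60.3 mV

Vm = 58.9 · log₁₀[(Σ P·[cation]ₒ + Σ P·[anion]ᵢ) / (Σ P·[cation]ᵢ + Σ P·[anion]ₒ)]
Numerator = 1×5.47 + 0.038×100 + 0.44×18.4 = 17.37
Denominator = 1×141 + 0.038×22.3 + 0.44×94.6 = 183.5
Vm = 58.9 · log₁₀(0.094652) = 58.9 × (-1.0239) = -60.31 mV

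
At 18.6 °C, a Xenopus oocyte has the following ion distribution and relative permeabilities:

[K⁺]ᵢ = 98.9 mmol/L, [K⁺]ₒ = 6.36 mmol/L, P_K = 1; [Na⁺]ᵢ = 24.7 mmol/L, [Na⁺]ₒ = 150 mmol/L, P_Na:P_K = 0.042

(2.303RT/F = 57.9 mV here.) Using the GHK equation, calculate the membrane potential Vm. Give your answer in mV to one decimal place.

-52.0 mV

Vm = 57.9 · log₁₀[(Σ P·[cation]ₒ + Σ P·[anion]ᵢ) / (Σ P·[cation]ᵢ + Σ P·[anion]ₒ)]
Numerator = 1×6.36 + 0.042×150 = 12.66
Denominator = 1×98.9 + 0.042×24.7 = 99.94
Vm = 57.9 · log₁₀(0.12668) = 57.9 × (-0.8973) = -51.95 mV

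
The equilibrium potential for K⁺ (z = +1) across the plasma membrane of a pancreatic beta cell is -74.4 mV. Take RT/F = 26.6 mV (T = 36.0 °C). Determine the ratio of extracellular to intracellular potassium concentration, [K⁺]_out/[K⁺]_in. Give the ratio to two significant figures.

ln([out]/[in]) = E·z/(26.6) = -74.4 × 1 / 26.6 = -2.7970
[out]/[in] = e^(-2.7970) = 0.06099

0.061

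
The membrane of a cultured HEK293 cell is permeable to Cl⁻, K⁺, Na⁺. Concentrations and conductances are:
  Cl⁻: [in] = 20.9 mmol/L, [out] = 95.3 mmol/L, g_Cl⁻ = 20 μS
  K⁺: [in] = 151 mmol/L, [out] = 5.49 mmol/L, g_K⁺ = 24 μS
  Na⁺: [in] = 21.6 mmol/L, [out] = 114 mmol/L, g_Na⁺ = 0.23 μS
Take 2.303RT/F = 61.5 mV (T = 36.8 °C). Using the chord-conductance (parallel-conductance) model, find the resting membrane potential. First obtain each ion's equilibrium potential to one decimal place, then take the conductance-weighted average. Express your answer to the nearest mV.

E_Cl⁻ = (61.5/-1)·log₁₀(95.3/20.9) = -40.5 mV
E_K⁺ = (61.5/1)·log₁₀(5.49/151) = -88.5 mV
E_Na⁺ = (61.5/1)·log₁₀(114/21.6) = 44.4 mV
Vm = (Σ gᵢEᵢ)/(Σ gᵢ) = (20·-40.5 + 24·-88.5 + 0.23·44.4) / (20 + 24 + 0.23)
= -2923.79 / 44.23 = -66.10 mV

-66 mV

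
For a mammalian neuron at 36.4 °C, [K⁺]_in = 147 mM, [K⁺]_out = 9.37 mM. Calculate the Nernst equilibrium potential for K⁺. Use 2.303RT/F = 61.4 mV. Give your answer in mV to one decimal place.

E = (61.4/z) · log₁₀([K⁺]_out/[K⁺]_in) with z = +1.
= (61.4/1) · log₁₀(9.37/147) = 61.40 · log₁₀(0.06374)
= 61.40 · (-1.1956) = -73.41 mV

-73.4 mV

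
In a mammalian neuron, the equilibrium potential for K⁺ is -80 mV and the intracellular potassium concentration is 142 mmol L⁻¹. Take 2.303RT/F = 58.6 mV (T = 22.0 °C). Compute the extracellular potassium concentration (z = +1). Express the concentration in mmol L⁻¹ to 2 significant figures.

6.1 mmol L⁻¹

Nernst: E = (58.6/1) · log₁₀([out]/[in]), so log₁₀([out]/[in]) = -80.0 × 1 / 58.6 = -1.3652.
[out]/[in] = 10^(-1.3652) = 0.04313.
[out] = 0.04313 × 142 = 6.125 mmol L⁻¹.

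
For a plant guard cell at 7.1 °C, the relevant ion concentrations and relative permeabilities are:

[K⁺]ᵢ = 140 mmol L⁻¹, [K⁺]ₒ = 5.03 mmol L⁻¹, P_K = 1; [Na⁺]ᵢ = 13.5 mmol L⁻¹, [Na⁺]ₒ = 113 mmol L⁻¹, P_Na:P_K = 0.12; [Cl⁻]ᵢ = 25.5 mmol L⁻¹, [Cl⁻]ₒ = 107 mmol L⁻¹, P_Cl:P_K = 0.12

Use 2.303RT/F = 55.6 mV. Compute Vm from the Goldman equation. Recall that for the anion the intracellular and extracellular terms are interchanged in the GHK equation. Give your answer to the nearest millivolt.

-47 mV

Vm = 55.6 · log₁₀[(Σ P·[cation]ₒ + Σ P·[anion]ᵢ) / (Σ P·[cation]ᵢ + Σ P·[anion]ₒ)]
Numerator = 1×5.03 + 0.12×113 + 0.12×25.5 = 21.65
Denominator = 1×140 + 0.12×13.5 + 0.12×107 = 154.5
Vm = 55.6 · log₁₀(0.14017) = 55.6 × (-0.8534) = -47.45 mV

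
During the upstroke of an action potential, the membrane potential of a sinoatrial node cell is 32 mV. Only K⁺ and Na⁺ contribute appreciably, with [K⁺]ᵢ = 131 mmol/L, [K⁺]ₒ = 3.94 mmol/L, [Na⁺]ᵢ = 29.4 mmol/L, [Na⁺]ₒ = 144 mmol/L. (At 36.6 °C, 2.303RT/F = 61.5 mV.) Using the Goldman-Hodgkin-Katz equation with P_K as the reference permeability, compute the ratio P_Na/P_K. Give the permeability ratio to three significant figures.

Let α = P_Na/P_K. GHK: Vm = 61.5·log₁₀[(Kₒ + α·Naₒ)/(Kᵢ + α·Naᵢ)].
10^(Vm/61.5) = 10^(32.0/61.5) = 3.3138
So 3.3138·(Kᵢ + α·Naᵢ) = Kₒ + α·Naₒ → α = (3.3138·131.0 − 3.94) / (144.0 − 3.3138·29.4)
α = (434.1 − 3.94) / (144.0 − 97.43) = 430.2/46.57 = 9.236

9.24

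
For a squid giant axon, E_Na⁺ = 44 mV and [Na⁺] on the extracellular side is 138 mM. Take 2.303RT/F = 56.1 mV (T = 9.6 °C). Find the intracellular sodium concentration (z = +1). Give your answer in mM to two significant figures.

23 mM

Nernst: E = (56.1/1) · log₁₀([out]/[in]), so log₁₀([out]/[in]) = 44.0 × 1 / 56.1 = 0.7843.
[out]/[in] = 10^(0.7843) = 6.086.
[in] = 138 / 6.086 = 22.68 mM.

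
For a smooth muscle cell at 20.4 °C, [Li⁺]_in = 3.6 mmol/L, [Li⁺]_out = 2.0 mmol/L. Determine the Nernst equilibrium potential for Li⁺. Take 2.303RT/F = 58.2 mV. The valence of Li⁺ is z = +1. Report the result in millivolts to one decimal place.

E = (58.2/z) · log₁₀([Li⁺]_out/[Li⁺]_in) with z = +1.
= (58.2/1) · log₁₀(2.0/3.6) = 58.20 · log₁₀(0.5556)
= 58.20 · (-0.2553) = -14.86 mV

-14.9 mV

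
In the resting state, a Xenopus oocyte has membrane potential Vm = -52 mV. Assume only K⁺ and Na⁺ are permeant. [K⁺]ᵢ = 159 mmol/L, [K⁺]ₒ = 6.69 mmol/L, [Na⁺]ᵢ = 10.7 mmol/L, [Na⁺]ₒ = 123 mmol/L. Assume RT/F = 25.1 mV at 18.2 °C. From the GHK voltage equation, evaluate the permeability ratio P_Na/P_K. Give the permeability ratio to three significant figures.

Let α = P_Na/P_K. GHK: Vm = 25.1·ln[(Kₒ + α·Naₒ)/(Kᵢ + α·Naᵢ)].
e^(Vm/25.1) = e^(-52.0/25.1) = 0.12597
So 0.12597·(Kᵢ + α·Naᵢ) = Kₒ + α·Naₒ → α = (0.12597·159.0 − 6.69) / (123.0 − 0.12597·10.7)
α = (20.03 − 6.69) / (123.0 − 1.348) = 13.34/121.7 = 0.1097

0.110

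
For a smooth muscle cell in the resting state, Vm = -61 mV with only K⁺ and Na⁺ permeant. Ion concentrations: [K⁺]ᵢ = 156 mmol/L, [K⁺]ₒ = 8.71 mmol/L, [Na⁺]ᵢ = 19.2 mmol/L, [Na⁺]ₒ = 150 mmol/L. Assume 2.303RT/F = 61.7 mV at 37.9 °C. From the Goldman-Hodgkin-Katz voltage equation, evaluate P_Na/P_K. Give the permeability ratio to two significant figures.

Let α = P_Na/P_K. GHK: Vm = 61.7·log₁₀[(Kₒ + α·Naₒ)/(Kᵢ + α·Naᵢ)].
10^(Vm/61.7) = 10^(-61.0/61.7) = 0.10265
So 0.10265·(Kᵢ + α·Naᵢ) = Kₒ + α·Naₒ → α = (0.10265·156.0 − 8.71) / (150.0 − 0.10265·19.2)
α = (16.01 − 8.71) / (150.0 − 1.971) = 7.303/148 = 0.04933

0.049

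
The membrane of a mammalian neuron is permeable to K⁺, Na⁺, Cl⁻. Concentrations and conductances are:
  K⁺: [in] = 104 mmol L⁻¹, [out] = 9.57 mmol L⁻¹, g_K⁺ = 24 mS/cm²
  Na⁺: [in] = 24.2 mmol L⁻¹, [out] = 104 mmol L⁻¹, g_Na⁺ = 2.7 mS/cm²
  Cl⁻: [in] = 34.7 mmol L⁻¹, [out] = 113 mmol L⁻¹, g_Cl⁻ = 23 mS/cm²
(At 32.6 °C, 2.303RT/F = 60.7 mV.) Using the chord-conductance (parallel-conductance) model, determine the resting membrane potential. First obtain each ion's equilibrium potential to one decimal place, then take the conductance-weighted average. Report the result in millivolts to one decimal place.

E_K⁺ = (60.7/1)·log₁₀(9.57/104) = -62.9 mV
E_Na⁺ = (60.7/1)·log₁₀(104/24.2) = 38.4 mV
E_Cl⁻ = (60.7/-1)·log₁₀(113/34.7) = -31.1 mV
Vm = (Σ gᵢEᵢ)/(Σ gᵢ) = (24·-62.9 + 2.7·38.4 + 23·-31.1) / (24 + 2.7 + 23)
= -2121.22 / 49.7 = -42.68 mV

-42.7 mV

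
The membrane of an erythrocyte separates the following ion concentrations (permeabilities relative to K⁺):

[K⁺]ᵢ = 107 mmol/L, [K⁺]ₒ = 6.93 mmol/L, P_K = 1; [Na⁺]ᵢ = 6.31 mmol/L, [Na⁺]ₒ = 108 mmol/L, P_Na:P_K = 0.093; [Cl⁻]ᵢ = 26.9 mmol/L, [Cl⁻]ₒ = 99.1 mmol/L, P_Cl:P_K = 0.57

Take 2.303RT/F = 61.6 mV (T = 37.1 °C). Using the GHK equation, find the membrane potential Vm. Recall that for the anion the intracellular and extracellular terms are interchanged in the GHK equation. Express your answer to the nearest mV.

-43 mV

Vm = 61.6 · log₁₀[(Σ P·[cation]ₒ + Σ P·[anion]ᵢ) / (Σ P·[cation]ᵢ + Σ P·[anion]ₒ)]
Numerator = 1×6.93 + 0.093×108 + 0.57×26.9 = 32.31
Denominator = 1×107 + 0.093×6.31 + 0.57×99.1 = 164.1
Vm = 61.6 · log₁₀(0.19691) = 61.6 × (-0.7057) = -43.47 mV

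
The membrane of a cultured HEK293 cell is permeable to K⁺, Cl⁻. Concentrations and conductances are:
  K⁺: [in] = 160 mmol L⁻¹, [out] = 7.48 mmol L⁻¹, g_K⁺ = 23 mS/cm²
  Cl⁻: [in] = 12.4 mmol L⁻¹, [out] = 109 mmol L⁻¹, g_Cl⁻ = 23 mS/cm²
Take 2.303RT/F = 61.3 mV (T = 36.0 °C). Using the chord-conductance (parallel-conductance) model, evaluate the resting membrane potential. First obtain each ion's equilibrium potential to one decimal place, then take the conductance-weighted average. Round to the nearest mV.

E_K⁺ = (61.3/1)·log₁₀(7.48/160) = -81.5 mV
E_Cl⁻ = (61.3/-1)·log₁₀(109/12.4) = -57.9 mV
Vm = (Σ gᵢEᵢ)/(Σ gᵢ) = (23·-81.5 + 23·-57.9) / (23 + 23)
= -3206.20 / 46 = -69.70 mV

-70 mV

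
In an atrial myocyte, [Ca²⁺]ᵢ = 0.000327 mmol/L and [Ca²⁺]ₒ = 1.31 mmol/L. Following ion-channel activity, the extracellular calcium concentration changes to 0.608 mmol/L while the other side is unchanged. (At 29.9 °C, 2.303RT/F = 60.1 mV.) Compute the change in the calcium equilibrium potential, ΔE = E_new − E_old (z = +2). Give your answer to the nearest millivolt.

-10 mV

E_old = (60.1/2)·log₁₀(1.31/0.000327) = 108.26 mV
E_new = (60.1/2)·log₁₀(0.608/0.000327) = 98.24 mV
ΔE = 98.24 − (108.26) = -10.02 mV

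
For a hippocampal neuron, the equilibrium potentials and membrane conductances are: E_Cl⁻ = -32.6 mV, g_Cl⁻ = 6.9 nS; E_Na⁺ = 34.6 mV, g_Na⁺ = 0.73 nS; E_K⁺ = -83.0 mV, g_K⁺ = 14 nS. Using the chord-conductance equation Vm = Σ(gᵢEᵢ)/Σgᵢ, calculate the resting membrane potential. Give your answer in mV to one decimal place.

Σ gᵢEᵢ = 6.9·(-32.6) + 0.73·(34.6) + 14·(-83.0) = -1361.68
Σ gᵢ = 6.9 + 0.73 + 14 = 21.63
Vm = -1361.68 / 21.63 = -62.95 mV

-63.0 mV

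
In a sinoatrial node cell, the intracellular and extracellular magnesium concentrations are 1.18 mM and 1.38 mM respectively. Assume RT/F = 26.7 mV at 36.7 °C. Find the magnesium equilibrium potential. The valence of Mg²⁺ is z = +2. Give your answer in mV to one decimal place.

2.1 mV

E = (26.7/z) · ln([Mg²⁺]_out/[Mg²⁺]_in) with z = +2.
= (26.7/2) · ln(1.38/1.18) = 13.35 · ln(1.169)
= 13.35 · (0.1566) = 2.09 mV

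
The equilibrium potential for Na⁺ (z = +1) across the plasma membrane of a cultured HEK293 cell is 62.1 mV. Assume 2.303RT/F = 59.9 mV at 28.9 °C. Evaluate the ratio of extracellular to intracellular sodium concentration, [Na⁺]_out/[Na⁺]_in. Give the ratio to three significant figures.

log₁₀([out]/[in]) = E·z/(59.9) = 62.1 × 1 / 59.9 = 1.0367
[out]/[in] = 10^(1.0367) = 10.88

10.9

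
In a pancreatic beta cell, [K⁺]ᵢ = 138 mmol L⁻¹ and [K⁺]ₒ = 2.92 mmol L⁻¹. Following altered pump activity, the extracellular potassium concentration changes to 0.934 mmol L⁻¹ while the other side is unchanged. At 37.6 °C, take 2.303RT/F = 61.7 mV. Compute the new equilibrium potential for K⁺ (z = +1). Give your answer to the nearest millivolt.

After the shift: [K⁺]_out = 0.934, [K⁺]_in = 138 mmol L⁻¹.
E_new = (61.7/1)·log₁₀(0.934/138) = 61.70 · (-2.1695) = -133.86 mV

-134 mV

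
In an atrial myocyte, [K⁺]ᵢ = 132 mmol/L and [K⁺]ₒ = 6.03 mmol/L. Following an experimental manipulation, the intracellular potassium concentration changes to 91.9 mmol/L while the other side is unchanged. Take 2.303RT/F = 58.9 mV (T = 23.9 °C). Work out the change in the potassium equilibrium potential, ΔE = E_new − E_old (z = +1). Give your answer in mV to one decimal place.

E_old = (58.9/1)·log₁₀(6.03/132) = -78.94 mV
E_new = (58.9/1)·log₁₀(6.03/91.9) = -69.68 mV
ΔE = -69.68 − (-78.94) = 9.26 mV

9.3 mV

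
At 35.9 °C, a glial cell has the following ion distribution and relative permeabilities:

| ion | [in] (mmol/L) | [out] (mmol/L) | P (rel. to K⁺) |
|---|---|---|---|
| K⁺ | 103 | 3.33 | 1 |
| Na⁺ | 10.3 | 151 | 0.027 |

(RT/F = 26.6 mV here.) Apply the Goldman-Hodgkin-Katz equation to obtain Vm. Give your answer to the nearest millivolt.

-70 mV

Vm = 26.6 · ln[(Σ P·[cation]ₒ + Σ P·[anion]ᵢ) / (Σ P·[cation]ᵢ + Σ P·[anion]ₒ)]
Numerator = 1×3.33 + 0.027×151 = 7.407
Denominator = 1×103 + 0.027×10.3 = 103.3
Vm = 26.6 · ln(0.071719) = 26.6 × (-2.6350) = -70.09 mV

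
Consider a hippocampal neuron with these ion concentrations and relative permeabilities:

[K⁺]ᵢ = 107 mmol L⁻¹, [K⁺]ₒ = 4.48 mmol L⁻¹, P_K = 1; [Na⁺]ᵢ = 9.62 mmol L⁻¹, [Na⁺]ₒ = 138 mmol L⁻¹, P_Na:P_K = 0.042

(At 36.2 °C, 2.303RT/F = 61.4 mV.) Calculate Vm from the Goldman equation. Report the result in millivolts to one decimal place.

-62.6 mV

Vm = 61.4 · log₁₀[(Σ P·[cation]ₒ + Σ P·[anion]ᵢ) / (Σ P·[cation]ᵢ + Σ P·[anion]ₒ)]
Numerator = 1×4.48 + 0.042×138 = 10.28
Denominator = 1×107 + 0.042×9.62 = 107.4
Vm = 61.4 · log₁₀(0.095676) = 61.4 × (-1.0192) = -62.58 mV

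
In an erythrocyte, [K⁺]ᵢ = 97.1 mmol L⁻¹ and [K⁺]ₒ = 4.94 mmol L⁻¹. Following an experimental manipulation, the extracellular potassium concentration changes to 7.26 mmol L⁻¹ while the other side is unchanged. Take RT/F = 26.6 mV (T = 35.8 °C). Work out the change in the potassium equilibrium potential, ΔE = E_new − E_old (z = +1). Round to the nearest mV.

E_old = (26.6/1)·ln(4.94/97.1) = -79.22 mV
E_new = (26.6/1)·ln(7.26/97.1) = -68.98 mV
ΔE = -68.98 − (-79.22) = 10.24 mV

10 mV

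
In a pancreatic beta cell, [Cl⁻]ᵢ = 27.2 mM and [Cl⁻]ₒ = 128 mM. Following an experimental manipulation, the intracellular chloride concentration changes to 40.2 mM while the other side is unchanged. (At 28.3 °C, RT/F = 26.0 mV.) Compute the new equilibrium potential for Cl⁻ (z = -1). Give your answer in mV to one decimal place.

After the shift: [Cl⁻]_out = 128, [Cl⁻]_in = 40.2 mM.
E_new = (26.0/-1)·ln(128/40.2) = -26.00 · (1.1582) = -30.11 mV

-30.1 mV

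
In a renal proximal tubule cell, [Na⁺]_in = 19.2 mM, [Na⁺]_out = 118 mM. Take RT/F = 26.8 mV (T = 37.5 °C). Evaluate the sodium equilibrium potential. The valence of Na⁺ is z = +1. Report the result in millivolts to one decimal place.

48.7 mV

E = (26.8/z) · ln([Na⁺]_out/[Na⁺]_in) with z = +1.
= (26.8/1) · ln(118/19.2) = 26.80 · ln(6.146)
= 26.80 · (1.8158) = 48.66 mV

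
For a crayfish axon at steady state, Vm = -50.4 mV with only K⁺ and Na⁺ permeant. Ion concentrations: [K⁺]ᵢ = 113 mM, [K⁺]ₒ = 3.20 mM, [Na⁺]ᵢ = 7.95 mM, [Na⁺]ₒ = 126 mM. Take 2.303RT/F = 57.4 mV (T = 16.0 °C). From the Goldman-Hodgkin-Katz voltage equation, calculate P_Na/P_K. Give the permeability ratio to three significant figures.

Let α = P_Na/P_K. GHK: Vm = 57.4·log₁₀[(Kₒ + α·Naₒ)/(Kᵢ + α·Naᵢ)].
10^(Vm/57.4) = 10^(-50.4/57.4) = 0.13242
So 0.13242·(Kᵢ + α·Naᵢ) = Kₒ + α·Naₒ → α = (0.13242·113.0 − 3.2) / (126.0 − 0.13242·7.95)
α = (14.96 − 3.2) / (126.0 − 1.053) = 11.76/124.9 = 0.09415

0.0941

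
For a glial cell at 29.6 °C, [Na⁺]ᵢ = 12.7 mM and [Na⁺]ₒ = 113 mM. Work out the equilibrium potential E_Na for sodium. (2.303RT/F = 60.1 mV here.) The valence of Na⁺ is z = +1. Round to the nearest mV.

E = (60.1/z) · log₁₀([Na⁺]_out/[Na⁺]_in) with z = +1.
= (60.1/1) · log₁₀(113/12.7) = 60.10 · log₁₀(8.898)
= 60.10 · (0.9493) = 57.05 mV

57 mV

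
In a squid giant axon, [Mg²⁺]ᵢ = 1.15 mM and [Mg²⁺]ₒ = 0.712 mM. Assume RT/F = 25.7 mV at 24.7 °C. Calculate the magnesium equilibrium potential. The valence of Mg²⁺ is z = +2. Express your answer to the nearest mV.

E = (25.7/z) · ln([Mg²⁺]_out/[Mg²⁺]_in) with z = +2.
= (25.7/2) · ln(0.712/1.15) = 12.85 · ln(0.6191)
= 12.85 · (-0.4794) = -6.16 mV

-6 mV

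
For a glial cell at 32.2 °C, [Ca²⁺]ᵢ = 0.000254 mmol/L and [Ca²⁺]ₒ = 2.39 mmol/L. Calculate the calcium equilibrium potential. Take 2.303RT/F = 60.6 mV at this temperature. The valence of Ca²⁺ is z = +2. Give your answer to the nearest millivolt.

E = (60.6/z) · log₁₀([Ca²⁺]_out/[Ca²⁺]_in) with z = +2.
= (60.6/2) · log₁₀(2.39/0.000254) = 30.30 · log₁₀(9409)
= 30.30 · (3.9736) = 120.40 mV

120 mV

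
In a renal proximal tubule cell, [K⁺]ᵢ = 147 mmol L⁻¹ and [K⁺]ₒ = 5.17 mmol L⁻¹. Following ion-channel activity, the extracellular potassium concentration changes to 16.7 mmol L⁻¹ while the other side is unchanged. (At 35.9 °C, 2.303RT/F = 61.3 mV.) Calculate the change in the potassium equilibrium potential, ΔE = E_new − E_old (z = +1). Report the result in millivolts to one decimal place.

E_old = (61.3/1)·log₁₀(5.17/147) = -89.12 mV
E_new = (61.3/1)·log₁₀(16.7/147) = -57.90 mV
ΔE = -57.90 − (-89.12) = 31.22 mV

31.2 mV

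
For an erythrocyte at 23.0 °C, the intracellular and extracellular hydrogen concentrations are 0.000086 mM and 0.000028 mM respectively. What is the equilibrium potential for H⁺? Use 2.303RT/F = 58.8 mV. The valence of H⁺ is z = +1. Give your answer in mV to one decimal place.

-28.7 mV

E = (58.8/z) · log₁₀([H⁺]_out/[H⁺]_in) with z = +1.
= (58.8/1) · log₁₀(0.000028/0.000086) = 58.80 · log₁₀(0.3256)
= 58.80 · (-0.4873) = -28.66 mV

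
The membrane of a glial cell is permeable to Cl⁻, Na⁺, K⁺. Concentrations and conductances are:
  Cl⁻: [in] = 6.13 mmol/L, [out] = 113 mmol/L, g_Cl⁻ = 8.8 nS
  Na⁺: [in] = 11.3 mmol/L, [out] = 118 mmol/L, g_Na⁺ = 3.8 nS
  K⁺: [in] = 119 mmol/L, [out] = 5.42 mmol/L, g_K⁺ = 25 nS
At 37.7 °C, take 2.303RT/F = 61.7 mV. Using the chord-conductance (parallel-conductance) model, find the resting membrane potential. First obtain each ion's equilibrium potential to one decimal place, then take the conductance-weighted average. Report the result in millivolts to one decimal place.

E_Cl⁻ = (61.7/-1)·log₁₀(113/6.13) = -78.1 mV
E_Na⁺ = (61.7/1)·log₁₀(118/11.3) = 62.9 mV
E_K⁺ = (61.7/1)·log₁₀(5.42/119) = -82.8 mV
Vm = (Σ gᵢEᵢ)/(Σ gᵢ) = (8.8·-78.1 + 3.8·62.9 + 25·-82.8) / (8.8 + 3.8 + 25)
= -2518.26 / 37.6 = -66.98 mV

-67.0 mV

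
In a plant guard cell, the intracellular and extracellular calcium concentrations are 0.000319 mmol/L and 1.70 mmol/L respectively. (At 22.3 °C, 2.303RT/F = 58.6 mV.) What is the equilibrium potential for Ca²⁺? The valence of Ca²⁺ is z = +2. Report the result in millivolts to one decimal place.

109.2 mV

E = (58.6/z) · log₁₀([Ca²⁺]_out/[Ca²⁺]_in) with z = +2.
= (58.6/2) · log₁₀(1.70/0.000319) = 29.30 · log₁₀(5329)
= 29.30 · (3.7267) = 109.19 mV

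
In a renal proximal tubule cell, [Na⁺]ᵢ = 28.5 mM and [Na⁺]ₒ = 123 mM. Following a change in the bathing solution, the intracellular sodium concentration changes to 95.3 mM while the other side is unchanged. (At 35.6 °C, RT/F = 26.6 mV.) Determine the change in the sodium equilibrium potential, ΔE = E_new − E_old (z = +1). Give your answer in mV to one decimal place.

-32.1 mV

E_old = (26.6/1)·ln(123/28.5) = 38.90 mV
E_new = (26.6/1)·ln(123/95.3) = 6.79 mV
ΔE = 6.79 − (38.90) = -32.11 mV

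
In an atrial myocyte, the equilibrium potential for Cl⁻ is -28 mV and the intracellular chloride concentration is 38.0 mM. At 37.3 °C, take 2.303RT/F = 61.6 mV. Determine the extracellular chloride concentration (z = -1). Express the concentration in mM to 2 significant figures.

Nernst: E = (61.6/-1) · log₁₀([out]/[in]), so log₁₀([out]/[in]) = -28.0 × -1 / 61.6 = 0.4545.
[out]/[in] = 10^(0.4545) = 2.848.
[out] = 2.848 × 38.0 = 108.2 mM.

110 mM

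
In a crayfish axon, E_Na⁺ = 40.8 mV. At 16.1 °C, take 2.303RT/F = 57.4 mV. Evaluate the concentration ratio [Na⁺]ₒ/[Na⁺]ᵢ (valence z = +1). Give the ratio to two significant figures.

5.1

log₁₀([out]/[in]) = E·z/(57.4) = 40.8 × 1 / 57.4 = 0.7108
[out]/[in] = 10^(0.7108) = 5.138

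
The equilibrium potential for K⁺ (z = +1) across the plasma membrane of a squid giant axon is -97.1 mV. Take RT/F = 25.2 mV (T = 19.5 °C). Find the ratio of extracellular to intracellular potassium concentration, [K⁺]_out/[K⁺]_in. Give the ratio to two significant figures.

ln([out]/[in]) = E·z/(25.2) = -97.1 × 1 / 25.2 = -3.8532
[out]/[in] = e^(-3.8532) = 0.02121

0.021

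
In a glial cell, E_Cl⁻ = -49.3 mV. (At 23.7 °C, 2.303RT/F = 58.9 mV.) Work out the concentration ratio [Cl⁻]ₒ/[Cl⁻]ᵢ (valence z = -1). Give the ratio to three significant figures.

6.87

log₁₀([out]/[in]) = E·z/(58.9) = -49.3 × -1 / 58.9 = 0.8370
[out]/[in] = 10^(0.8370) = 6.871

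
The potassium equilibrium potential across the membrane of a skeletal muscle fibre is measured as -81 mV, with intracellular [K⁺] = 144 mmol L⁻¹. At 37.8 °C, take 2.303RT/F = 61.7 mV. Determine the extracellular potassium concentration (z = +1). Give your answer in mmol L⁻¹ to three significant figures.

7.01 mmol L⁻¹

Nernst: E = (61.7/1) · log₁₀([out]/[in]), so log₁₀([out]/[in]) = -81.0 × 1 / 61.7 = -1.3128.
[out]/[in] = 10^(-1.3128) = 0.04866.
[out] = 0.04866 × 144 = 7.007 mmol L⁻¹.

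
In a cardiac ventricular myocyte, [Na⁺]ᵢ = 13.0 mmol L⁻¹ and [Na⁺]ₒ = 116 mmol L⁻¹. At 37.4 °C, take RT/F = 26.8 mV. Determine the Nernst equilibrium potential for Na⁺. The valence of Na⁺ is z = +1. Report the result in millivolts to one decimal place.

58.7 mV

E = (26.8/z) · ln([Na⁺]_out/[Na⁺]_in) with z = +1.
= (26.8/1) · ln(116/13.0) = 26.80 · ln(8.923)
= 26.80 · (2.1886) = 58.66 mV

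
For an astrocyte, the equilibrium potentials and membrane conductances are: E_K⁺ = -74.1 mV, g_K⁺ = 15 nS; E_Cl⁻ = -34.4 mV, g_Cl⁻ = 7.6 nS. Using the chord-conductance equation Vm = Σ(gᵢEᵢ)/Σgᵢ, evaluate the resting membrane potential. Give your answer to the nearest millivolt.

Σ gᵢEᵢ = 15·(-74.1) + 7.6·(-34.4) = -1372.94
Σ gᵢ = 15 + 7.6 = 22.6
Vm = -1372.94 / 22.6 = -60.75 mV

-61 mV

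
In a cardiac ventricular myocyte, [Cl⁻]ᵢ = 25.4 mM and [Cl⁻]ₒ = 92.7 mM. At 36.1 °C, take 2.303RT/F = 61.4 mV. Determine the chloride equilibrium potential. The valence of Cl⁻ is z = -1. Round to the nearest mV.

-35 mV

E = (61.4/z) · log₁₀([Cl⁻]_out/[Cl⁻]_in) with z = -1.
For an anion, dividing by z = -1 reverses the sign.
= (61.4/-1) · log₁₀(92.7/25.4) = -61.40 · log₁₀(3.65)
= -61.40 · (0.5622) = -34.52 mV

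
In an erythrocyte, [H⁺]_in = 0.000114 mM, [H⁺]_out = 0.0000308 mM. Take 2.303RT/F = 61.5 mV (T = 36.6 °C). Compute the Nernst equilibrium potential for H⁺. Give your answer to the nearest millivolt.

-35 mV

E = (61.5/z) · log₁₀([H⁺]_out/[H⁺]_in) with z = +1.
= (61.5/1) · log₁₀(0.0000308/0.000114) = 61.50 · log₁₀(0.2702)
= 61.50 · (-0.5684) = -34.95 mV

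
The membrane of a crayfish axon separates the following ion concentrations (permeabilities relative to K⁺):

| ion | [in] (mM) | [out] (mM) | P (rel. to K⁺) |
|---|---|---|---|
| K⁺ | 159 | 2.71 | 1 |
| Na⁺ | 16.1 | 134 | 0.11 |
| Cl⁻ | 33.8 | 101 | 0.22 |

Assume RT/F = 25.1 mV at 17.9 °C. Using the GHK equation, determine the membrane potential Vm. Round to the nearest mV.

-50 mV

Vm = 25.1 · ln[(Σ P·[cation]ₒ + Σ P·[anion]ᵢ) / (Σ P·[cation]ᵢ + Σ P·[anion]ₒ)]
Numerator = 1×2.71 + 0.11×134 + 0.22×33.8 = 24.89
Denominator = 1×159 + 0.11×16.1 + 0.22×101 = 183
Vm = 25.1 · ln(0.136) = 25.1 × (-1.9951) = -50.08 mV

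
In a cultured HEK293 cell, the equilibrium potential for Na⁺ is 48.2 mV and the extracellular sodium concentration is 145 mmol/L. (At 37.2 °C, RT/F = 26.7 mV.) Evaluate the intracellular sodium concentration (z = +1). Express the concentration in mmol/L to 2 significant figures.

24 mmol/L

Nernst: E = (26.7/1) · ln([out]/[in]), so ln([out]/[in]) = 48.2 × 1 / 26.7 = 1.8052.
[out]/[in] = e^(1.8052) = 6.081.
[in] = 145 / 6.081 = 23.84 mmol/L.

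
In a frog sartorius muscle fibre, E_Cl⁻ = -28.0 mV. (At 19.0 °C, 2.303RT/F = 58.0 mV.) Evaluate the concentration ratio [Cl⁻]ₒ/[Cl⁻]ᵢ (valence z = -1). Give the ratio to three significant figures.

3.04

log₁₀([out]/[in]) = E·z/(58.0) = -28.0 × -1 / 58.0 = 0.4828
[out]/[in] = 10^(0.4828) = 3.039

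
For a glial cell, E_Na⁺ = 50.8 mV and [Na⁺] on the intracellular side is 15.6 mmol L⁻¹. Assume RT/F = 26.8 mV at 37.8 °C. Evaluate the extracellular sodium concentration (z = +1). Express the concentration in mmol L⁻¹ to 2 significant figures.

Nernst: E = (26.8/1) · ln([out]/[in]), so ln([out]/[in]) = 50.8 × 1 / 26.8 = 1.8955.
[out]/[in] = e^(1.8955) = 6.656.
[out] = 6.656 × 15.6 = 103.8 mmol L⁻¹.

100 mmol L⁻¹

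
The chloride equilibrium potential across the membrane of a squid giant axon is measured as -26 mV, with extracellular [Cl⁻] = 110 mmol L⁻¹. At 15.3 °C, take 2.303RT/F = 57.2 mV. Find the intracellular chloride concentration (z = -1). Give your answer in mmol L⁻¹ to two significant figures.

39 mmol L⁻¹

Nernst: E = (57.2/-1) · log₁₀([out]/[in]), so log₁₀([out]/[in]) = -26.0 × -1 / 57.2 = 0.4545.
[out]/[in] = 10^(0.4545) = 2.848.
[in] = 110 / 2.848 = 38.62 mmol L⁻¹.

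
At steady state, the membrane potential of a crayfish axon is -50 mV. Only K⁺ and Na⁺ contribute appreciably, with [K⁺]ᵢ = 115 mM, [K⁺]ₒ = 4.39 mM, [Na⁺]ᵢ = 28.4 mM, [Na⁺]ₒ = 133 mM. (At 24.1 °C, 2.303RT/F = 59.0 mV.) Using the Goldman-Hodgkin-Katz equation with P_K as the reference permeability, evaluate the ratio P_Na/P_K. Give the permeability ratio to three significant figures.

0.0927

Let α = P_Na/P_K. GHK: Vm = 59.0·log₁₀[(Kₒ + α·Naₒ)/(Kᵢ + α·Naᵢ)].
10^(Vm/59.0) = 10^(-50.0/59.0) = 0.14208
So 0.14208·(Kᵢ + α·Naᵢ) = Kₒ + α·Naₒ → α = (0.14208·115.0 − 4.39) / (133.0 − 0.14208·28.4)
α = (16.34 − 4.39) / (133.0 − 4.035) = 11.95/129 = 0.09266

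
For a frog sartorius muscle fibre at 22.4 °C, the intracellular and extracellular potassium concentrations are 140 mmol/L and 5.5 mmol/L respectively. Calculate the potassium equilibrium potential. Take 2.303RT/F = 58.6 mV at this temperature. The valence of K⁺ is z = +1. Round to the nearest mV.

E = (58.6/z) · log₁₀([K⁺]_out/[K⁺]_in) with z = +1.
= (58.6/1) · log₁₀(5.5/140) = 58.60 · log₁₀(0.03929)
= 58.60 · (-1.4058) = -82.38 mV

-82 mV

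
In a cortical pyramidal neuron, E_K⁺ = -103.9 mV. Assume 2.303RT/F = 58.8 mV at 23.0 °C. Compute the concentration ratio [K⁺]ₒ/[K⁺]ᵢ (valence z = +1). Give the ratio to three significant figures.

0.0171

log₁₀([out]/[in]) = E·z/(58.8) = -103.9 × 1 / 58.8 = -1.7670
[out]/[in] = 10^(-1.7670) = 0.0171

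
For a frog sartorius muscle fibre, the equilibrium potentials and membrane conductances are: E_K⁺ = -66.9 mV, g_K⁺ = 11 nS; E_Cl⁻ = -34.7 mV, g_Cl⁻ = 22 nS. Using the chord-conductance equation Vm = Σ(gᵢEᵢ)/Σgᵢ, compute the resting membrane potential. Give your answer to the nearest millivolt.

-45 mV

Σ gᵢEᵢ = 11·(-66.9) + 22·(-34.7) = -1499.30
Σ gᵢ = 11 + 22 = 33
Vm = -1499.30 / 33 = -45.43 mV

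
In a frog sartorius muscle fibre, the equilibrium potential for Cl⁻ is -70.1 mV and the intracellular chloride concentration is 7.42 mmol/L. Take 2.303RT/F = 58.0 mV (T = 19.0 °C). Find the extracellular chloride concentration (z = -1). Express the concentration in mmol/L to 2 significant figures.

120 mmol/L

Nernst: E = (58.0/-1) · log₁₀([out]/[in]), so log₁₀([out]/[in]) = -70.1 × -1 / 58.0 = 1.2086.
[out]/[in] = 10^(1.2086) = 16.17.
[out] = 16.17 × 7.42 = 120 mmol/L.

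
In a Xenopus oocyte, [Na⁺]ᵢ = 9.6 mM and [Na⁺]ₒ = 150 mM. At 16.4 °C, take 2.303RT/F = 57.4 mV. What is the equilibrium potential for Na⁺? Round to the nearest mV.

69 mV

E = (57.4/z) · log₁₀([Na⁺]_out/[Na⁺]_in) with z = +1.
= (57.4/1) · log₁₀(150/9.6) = 57.40 · log₁₀(15.62)
= 57.40 · (1.1938) = 68.53 mV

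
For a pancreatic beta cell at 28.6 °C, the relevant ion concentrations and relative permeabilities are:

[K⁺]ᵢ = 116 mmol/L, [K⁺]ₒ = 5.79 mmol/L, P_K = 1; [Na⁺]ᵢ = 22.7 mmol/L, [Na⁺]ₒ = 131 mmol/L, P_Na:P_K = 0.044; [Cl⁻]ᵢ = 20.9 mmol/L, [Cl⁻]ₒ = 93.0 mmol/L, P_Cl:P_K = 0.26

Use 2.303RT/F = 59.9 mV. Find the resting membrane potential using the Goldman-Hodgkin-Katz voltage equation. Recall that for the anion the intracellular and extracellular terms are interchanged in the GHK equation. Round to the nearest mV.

-55 mV

Vm = 59.9 · log₁₀[(Σ P·[cation]ₒ + Σ P·[anion]ᵢ) / (Σ P·[cation]ᵢ + Σ P·[anion]ₒ)]
Numerator = 1×5.79 + 0.044×131 + 0.26×20.9 = 16.99
Denominator = 1×116 + 0.044×22.7 + 0.26×93.0 = 141.2
Vm = 59.9 · log₁₀(0.12033) = 59.9 × (-0.9196) = -55.09 mV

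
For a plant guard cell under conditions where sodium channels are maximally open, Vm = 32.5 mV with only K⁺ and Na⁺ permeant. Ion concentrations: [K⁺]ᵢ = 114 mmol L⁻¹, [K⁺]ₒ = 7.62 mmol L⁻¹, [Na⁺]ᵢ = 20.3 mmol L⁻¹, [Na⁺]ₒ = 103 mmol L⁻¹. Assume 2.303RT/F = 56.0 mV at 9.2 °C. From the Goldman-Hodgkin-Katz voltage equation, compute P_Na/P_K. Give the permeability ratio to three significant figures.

16.5

Let α = P_Na/P_K. GHK: Vm = 56.0·log₁₀[(Kₒ + α·Naₒ)/(Kᵢ + α·Naᵢ)].
10^(Vm/56.0) = 10^(32.5/56.0) = 3.805
So 3.805·(Kᵢ + α·Naᵢ) = Kₒ + α·Naₒ → α = (3.805·114.0 − 7.62) / (103.0 − 3.805·20.3)
α = (433.8 − 7.62) / (103.0 − 77.24) = 426.2/25.76 = 16.54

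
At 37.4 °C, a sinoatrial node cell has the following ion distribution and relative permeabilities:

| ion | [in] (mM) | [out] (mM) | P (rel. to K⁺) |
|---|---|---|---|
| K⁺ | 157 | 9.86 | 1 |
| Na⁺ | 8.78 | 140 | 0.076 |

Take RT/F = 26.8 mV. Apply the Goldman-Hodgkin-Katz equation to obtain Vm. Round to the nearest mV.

-55 mV

Vm = 26.8 · ln[(Σ P·[cation]ₒ + Σ P·[anion]ᵢ) / (Σ P·[cation]ᵢ + Σ P·[anion]ₒ)]
Numerator = 1×9.86 + 0.076×140 = 20.5
Denominator = 1×157 + 0.076×8.78 = 157.7
Vm = 26.8 · ln(0.13002) = 26.8 × (-2.0401) = -54.67 mV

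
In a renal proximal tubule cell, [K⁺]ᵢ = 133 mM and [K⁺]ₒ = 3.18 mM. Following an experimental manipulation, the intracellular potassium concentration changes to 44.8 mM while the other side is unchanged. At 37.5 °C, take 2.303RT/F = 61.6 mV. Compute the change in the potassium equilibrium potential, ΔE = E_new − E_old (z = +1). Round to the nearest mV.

E_old = (61.6/1)·log₁₀(3.18/133) = -99.88 mV
E_new = (61.6/1)·log₁₀(3.18/44.8) = -70.77 mV
ΔE = -70.77 − (-99.88) = 29.11 mV

29 mV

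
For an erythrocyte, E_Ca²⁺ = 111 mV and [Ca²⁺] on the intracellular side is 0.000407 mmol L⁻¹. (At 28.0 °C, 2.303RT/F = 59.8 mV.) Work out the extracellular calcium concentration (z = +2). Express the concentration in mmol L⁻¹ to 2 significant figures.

Nernst: E = (59.8/2) · log₁₀([out]/[in]), so log₁₀([out]/[in]) = 111.0 × 2 / 59.8 = 3.7124.
[out]/[in] = 10^(3.7124) = 5157.
[out] = 5157 × 0.000407 = 2.099 mmol L⁻¹.

2.1 mmol L⁻¹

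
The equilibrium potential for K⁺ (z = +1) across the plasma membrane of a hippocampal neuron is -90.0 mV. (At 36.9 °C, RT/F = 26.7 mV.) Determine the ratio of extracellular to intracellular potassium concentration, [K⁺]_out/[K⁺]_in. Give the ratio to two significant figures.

ln([out]/[in]) = E·z/(26.7) = -90.0 × 1 / 26.7 = -3.3708
[out]/[in] = e^(-3.3708) = 0.03436

0.034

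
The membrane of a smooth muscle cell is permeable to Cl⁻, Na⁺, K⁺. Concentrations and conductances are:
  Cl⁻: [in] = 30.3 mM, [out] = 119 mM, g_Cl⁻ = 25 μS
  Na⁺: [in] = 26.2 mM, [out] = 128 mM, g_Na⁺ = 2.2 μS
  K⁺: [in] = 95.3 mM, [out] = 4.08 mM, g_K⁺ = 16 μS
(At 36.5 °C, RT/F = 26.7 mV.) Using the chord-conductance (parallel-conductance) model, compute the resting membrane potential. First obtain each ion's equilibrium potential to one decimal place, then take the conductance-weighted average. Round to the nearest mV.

E_Cl⁻ = (26.7/-1)·ln(119/30.3) = -36.5 mV
E_Na⁺ = (26.7/1)·ln(128/26.2) = 42.4 mV
E_K⁺ = (26.7/1)·ln(4.08/95.3) = -84.1 mV
Vm = (Σ gᵢEᵢ)/(Σ gᵢ) = (25·-36.5 + 2.2·42.4 + 16·-84.1) / (25 + 2.2 + 16)
= -2164.82 / 43.2 = -50.11 mV

-50 mV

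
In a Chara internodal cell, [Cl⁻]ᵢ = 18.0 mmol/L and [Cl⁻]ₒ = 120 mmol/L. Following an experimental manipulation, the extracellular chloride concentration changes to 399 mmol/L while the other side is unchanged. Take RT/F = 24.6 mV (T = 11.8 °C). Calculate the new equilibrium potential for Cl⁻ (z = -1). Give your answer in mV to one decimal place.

-76.2 mV

After the shift: [Cl⁻]_out = 399, [Cl⁻]_in = 18.0 mmol/L.
E_new = (24.6/-1)·ln(399/18.0) = -24.60 · (3.0986) = -76.23 mV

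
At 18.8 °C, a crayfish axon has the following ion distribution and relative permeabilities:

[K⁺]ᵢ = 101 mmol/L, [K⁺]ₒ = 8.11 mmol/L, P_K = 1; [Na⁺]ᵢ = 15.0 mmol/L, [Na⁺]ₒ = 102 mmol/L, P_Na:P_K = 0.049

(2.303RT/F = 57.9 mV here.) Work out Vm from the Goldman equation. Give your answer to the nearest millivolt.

-52 mV

Vm = 57.9 · log₁₀[(Σ P·[cation]ₒ + Σ P·[anion]ᵢ) / (Σ P·[cation]ᵢ + Σ P·[anion]ₒ)]
Numerator = 1×8.11 + 0.049×102 = 13.11
Denominator = 1×101 + 0.049×15.0 = 101.7
Vm = 57.9 · log₁₀(0.12884) = 57.9 × (-0.8899) = -51.53 mV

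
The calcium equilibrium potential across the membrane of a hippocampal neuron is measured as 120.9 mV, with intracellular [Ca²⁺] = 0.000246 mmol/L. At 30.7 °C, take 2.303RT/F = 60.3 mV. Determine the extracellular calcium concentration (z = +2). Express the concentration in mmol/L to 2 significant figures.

Nernst: E = (60.3/2) · log₁₀([out]/[in]), so log₁₀([out]/[in]) = 120.9 × 2 / 60.3 = 4.0100.
[out]/[in] = 10^(4.0100) = 1.023e+04.
[out] = 1.023e+04 × 0.000246 = 2.517 mmol/L.

2.5 mmol/L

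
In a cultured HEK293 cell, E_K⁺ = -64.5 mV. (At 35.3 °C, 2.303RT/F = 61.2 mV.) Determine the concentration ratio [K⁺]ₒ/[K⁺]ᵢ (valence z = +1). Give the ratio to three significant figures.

0.0883

log₁₀([out]/[in]) = E·z/(61.2) = -64.5 × 1 / 61.2 = -1.0539
[out]/[in] = 10^(-1.0539) = 0.08832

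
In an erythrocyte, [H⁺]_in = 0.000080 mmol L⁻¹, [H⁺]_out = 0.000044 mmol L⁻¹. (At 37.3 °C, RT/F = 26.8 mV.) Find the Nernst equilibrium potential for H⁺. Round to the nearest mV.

E = (26.8/z) · ln([H⁺]_out/[H⁺]_in) with z = +1.
= (26.8/1) · ln(0.000044/0.000080) = 26.80 · ln(0.55)
= 26.80 · (-0.5978) = -16.02 mV

-16 mV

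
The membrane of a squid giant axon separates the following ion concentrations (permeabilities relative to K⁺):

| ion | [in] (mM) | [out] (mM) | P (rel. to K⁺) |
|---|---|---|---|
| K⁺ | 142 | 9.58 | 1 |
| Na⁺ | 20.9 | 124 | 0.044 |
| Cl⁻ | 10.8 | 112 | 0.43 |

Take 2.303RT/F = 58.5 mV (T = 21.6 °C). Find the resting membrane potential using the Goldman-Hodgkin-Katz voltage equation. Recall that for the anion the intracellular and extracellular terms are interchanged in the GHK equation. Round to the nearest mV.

-58 mV

Vm = 58.5 · log₁₀[(Σ P·[cation]ₒ + Σ P·[anion]ᵢ) / (Σ P·[cation]ᵢ + Σ P·[anion]ₒ)]
Numerator = 1×9.58 + 0.044×124 + 0.43×10.8 = 19.68
Denominator = 1×142 + 0.044×20.9 + 0.43×112 = 191.1
Vm = 58.5 · log₁₀(0.10299) = 58.5 × (-0.9872) = -57.75 mV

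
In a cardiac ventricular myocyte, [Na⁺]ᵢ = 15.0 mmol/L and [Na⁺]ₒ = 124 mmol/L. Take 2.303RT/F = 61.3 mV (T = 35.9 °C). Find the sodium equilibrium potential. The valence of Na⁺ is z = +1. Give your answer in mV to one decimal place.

E = (61.3/z) · log₁₀([Na⁺]_out/[Na⁺]_in) with z = +1.
= (61.3/1) · log₁₀(124/15.0) = 61.30 · log₁₀(8.267)
= 61.30 · (0.9173) = 56.23 mV

56.2 mV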